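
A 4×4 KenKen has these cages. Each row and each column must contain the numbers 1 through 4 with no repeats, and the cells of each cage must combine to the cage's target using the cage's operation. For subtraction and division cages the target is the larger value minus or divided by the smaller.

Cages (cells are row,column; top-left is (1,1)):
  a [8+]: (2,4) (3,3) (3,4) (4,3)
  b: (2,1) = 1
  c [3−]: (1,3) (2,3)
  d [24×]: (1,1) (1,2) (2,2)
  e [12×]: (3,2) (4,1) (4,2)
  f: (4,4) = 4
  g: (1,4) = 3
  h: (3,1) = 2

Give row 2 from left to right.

1 3 4 2

G is a freebie, so (1,4) = 3.
B is a freebie, so (2,1) = 1.
1 is placed in row 2, leaving (2,3) = 4.
Row 2 already has 4, leaving (2,4) = 2.
Cage h is a single given cell, leaving (3,1) = 2.
Cage f is a single given cell, which forces (4,4) = 4.
2 is placed in column 1, leaving (1,1) = 4.
Cage d has product 24, which forces (1,2) = 2.
Column 3 already has 4; hence (1,3) = 1.
2 is placed in row 2, which forces (2,2) = 3.
The 3 cells of cage e must have product 12; hence (3,2) = 4.
The 4 cells of cage a must have sum 8, which forces (3,3) = 3.
Column 4 already has 4, leaving (3,4) = 1.
Row 4 now contains 4, leaving (4,1) = 3.
Cage e needs product 12, leaving (4,2) = 1.
Cage a needs sum 8, so (4,3) = 2.
Filled in: 4 2 1 3 / 1 3 4 2 / 2 4 3 1 / 3 1 2 4.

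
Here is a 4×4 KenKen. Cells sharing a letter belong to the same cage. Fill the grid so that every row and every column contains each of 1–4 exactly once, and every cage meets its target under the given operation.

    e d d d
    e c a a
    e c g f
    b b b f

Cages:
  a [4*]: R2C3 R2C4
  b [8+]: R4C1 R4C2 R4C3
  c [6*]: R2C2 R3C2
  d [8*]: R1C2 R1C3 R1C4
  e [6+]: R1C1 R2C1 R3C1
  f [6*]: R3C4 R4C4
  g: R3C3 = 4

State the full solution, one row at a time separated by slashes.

Cage g is given, leaving R3C3 = 4.
Column 3 already has 4, leaving R2C3 = 1.
Cage a's pair has product 4, so R2C4 = 4.
Column 3 already has 1; hence R4C3 = 3.
3 is placed in row 4, leaving R4C4 = 2.
The 3 cells of cage d must have product 8, so R1C2 = 4.
Column 3 already has 1, so R1C3 = 2.
2 is placed in column 4, leaving R1C4 = 1.
2 is placed in column 4, so R3C4 = 3.
4 is placed in column 2, which forces R4C2 = 1.
Row 1 already has 1; hence R1C1 = 3.
The 3 cells of cage e must have sum 6; hence R2C1 = 2.
Cage c's pair has product 6, leaving R2C2 = 3.
The 3 cells of cage e must have sum 6; hence R3C1 = 1.
3 is placed in row 3; hence R3C2 = 2.
1 is placed in row 4, which forces R4C1 = 4.

3 4 2 1 / 2 3 1 4 / 1 2 4 3 / 4 1 3 2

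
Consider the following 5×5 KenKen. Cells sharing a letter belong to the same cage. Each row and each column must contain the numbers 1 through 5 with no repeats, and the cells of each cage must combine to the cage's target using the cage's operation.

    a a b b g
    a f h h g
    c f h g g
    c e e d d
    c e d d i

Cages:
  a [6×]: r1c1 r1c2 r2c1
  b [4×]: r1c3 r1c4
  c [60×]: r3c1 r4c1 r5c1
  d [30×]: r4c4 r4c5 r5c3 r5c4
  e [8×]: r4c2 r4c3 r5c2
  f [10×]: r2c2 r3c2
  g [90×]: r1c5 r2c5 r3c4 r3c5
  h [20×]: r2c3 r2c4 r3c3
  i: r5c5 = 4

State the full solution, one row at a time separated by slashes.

Cage g has product 90, which forces r3c4 = 3.
I is a freebie, which forces r5c5 = 4.
In row 1, 5 can only go at r1c5, so r1c5 = 5.
Cage g has product 90; hence r2c5 = 3.
Column 5 now contains 5, leaving r3c5 = 2.
Column 5 already has 2; hence r4c5 = 1.
Cage f needs two cells with product 10, leaving r2c2 = 2.
Row 3 now contains 2, which forces r3c2 = 5.
Column 2 already has 2, leaving r4c2 = 4.
Row 4 already has 4, so r4c3 = 2.
Row 4 already has 2, leaving r4c4 = 5.
Cage e needs product 8; hence r5c2 = 1.
Cage d needs product 30, so r5c3 = 3.
Column 4 already has 5; hence r5c4 = 2.
Cage a needs product 6, which forces r1c1 = 2.
1 is placed in column 2, so r1c2 = 3.
Row 2 already has 2, leaving r2c1 = 1.
Cage h needs product 20, so r2c3 = 5.
Row 2 now contains 1, leaving r2c4 = 4.
Row 3 already has 5; hence r3c1 = 4.
Row 3 already has 4, leaving r3c3 = 1.
Row 4 already has 5, leaving r4c1 = 3.
3 is placed in row 5; hence r5c1 = 5.
1 is placed in column 3; hence r1c3 = 4.
Column 4 already has 4, so r1c4 = 1.

2 3 4 1 5 / 1 2 5 4 3 / 4 5 1 3 2 / 3 4 2 5 1 / 5 1 3 2 4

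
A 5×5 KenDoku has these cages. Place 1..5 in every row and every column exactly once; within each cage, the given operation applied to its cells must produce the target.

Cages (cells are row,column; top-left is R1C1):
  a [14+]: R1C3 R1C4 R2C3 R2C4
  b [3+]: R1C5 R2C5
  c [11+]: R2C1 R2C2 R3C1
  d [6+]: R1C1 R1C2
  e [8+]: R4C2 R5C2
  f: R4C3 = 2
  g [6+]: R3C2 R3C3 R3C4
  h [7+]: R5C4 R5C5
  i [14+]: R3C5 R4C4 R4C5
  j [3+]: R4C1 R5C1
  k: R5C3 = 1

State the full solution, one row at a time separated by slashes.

5 1 4 3 2 / 3 4 5 2 1 / 4 2 3 1 5 / 1 3 2 5 4 / 2 5 1 4 3

Cage i needs sum 14; hence R3C5 = 5.
F is a freebie, so R4C3 = 2.
Cage i has sum 14, leaving R4C4 = 5.
The 3 cells of cage i must have sum 14, which forces R4C5 = 4.
Cage k is a single given cell, so R5C3 = 1.
Column 3 already has 1; hence R3C3 = 3.
Row 4 now contains 2, which forces R4C1 = 1.
5 is placed in row 4, which forces R4C2 = 3.
Row 5 already has 1, so R5C1 = 2.
The two cells of cage e must have sum 8, leaving R5C2 = 5.
Cage h's pair has sum 7, so R5C4 = 4.
The two cells of cage h must have sum 7, which forces R5C5 = 3.
Column 1 now contains 2; hence R3C1 = 4.
4 is placed in column 1, leaving R1C1 = 5.
The two cells of cage d must have sum 6, leaving R1C2 = 1.
Row 1 now contains 5, leaving R1C3 = 4.
Row 1 already has 1, leaving R1C5 = 2.
5 is placed in column 1, leaving R2C1 = 3.
Column 3 now contains 4, so R2C3 = 5.
Row 2 now contains 3, which forces R2C4 = 2.
Column 5 already has 2, so R2C5 = 1.
1 is placed in column 2, which forces R3C2 = 2.
Column 4 now contains 2, leaving R3C4 = 1.
2 is placed in row 1, which forces R1C4 = 3.
Row 2 already has 2, which forces R2C2 = 4.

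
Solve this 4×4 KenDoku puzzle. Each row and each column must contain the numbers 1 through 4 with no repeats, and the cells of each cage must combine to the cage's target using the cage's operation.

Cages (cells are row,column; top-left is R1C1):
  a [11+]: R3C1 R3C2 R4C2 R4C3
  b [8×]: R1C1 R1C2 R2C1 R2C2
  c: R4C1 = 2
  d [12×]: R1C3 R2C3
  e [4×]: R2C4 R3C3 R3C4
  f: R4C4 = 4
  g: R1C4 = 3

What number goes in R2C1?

4

G is a freebie, which forces R1C4 = 3.
C is a freebie, so R4C1 = 2.
Cage f is given, leaving R4C4 = 4.
3 is placed in row 1, leaving R1C3 = 4.
Cage d's pair has product 12; hence R2C3 = 3.
Cage e has product 4, which forces R2C4 = 2.
Cage e has product 4, so R3C3 = 2.
Column 4 now contains 4, which forces R3C4 = 1.
Column 3 now contains 3; hence R4C3 = 1.
Row 1 already has 4, so R1C1 = 1.
The 4 cells of cage b must have product 8, so R1C2 = 2.
The 4 cells of cage b must have product 8, so R2C1 = 4.
Row 2 already has 2, which forces R2C2 = 1.
The 4 cells of cage a must have sum 11, so R3C1 = 3.
Cage a has sum 11, so R3C2 = 4.
1 is placed in row 4; hence R4C2 = 3.
Completed grid: 1 2 4 3 / 4 1 3 2 / 3 4 2 1 / 2 3 1 4.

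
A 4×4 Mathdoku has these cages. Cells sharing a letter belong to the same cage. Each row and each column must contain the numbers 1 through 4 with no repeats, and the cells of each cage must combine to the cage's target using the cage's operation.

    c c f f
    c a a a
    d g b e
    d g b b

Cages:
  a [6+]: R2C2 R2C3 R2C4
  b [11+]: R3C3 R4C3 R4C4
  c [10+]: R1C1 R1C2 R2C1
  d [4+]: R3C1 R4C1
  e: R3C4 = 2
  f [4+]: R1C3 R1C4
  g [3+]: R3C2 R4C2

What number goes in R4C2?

2

Cage b needs sum 11, so R3C3 = 4.
Cage e is given, so R3C4 = 2.
Cage b needs sum 11; hence R4C3 = 3.
Cage b has sum 11, so R4C4 = 4.
Column 3 now contains 3; hence R1C3 = 1.
Cage f's pair has sum 4, leaving R1C4 = 3.
Column 3 already has 1, leaving R2C3 = 2.
Column 4 now contains 3, so R2C4 = 1.
The two cells of cage d must have sum 4, so R3C1 = 3.
Row 3 now contains 2; hence R3C2 = 1.
3 is placed in row 4, which forces R4C1 = 1.
The two cells of cage g must have sum 3, which forces R4C2 = 2.
Cage c needs sum 10, leaving R1C1 = 2.
Row 1 now contains 3; hence R1C2 = 4.
3 is placed in column 1, which forces R2C1 = 4.
Row 2 now contains 1, so R2C2 = 3.
The full grid is 2 4 1 3 / 4 3 2 1 / 3 1 4 2 / 1 2 3 4.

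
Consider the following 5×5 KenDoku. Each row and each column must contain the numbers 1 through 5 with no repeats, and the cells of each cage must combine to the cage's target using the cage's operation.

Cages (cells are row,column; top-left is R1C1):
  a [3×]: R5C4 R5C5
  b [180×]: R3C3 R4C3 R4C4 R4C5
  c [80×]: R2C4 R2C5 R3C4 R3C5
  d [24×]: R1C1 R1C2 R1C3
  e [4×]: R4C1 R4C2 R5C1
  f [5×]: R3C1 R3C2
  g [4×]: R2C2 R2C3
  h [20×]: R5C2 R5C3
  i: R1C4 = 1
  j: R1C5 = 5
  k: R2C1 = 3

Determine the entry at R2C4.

I is a freebie, which forces R1C4 = 1.
Cage j is a single given cell, leaving R1C5 = 5.
K is a freebie; hence R2C1 = 3.
Cage b has product 180; hence R3C3 = 3.
1 is placed in column 4, so R5C4 = 3.
Row 5 already has 3, which forces R5C5 = 1.
The 3 cells of cage d must have product 24, so R1C2 = 3.
The 3 cells of cage e must have product 4, so R4C1 = 1.
Cage e has product 4; hence R4C2 = 2.
Cage b needs product 180; hence R4C5 = 3.
Row 5 already has 1, leaving R5C1 = 2.
Column 1 now contains 2, which forces R1C1 = 4.
The 3 cells of cage d must have product 24, which forces R1C3 = 2.
Column 1 now contains 1, so R3C1 = 5.
Cage f needs two cells with product 5, so R3C2 = 1.
Row 3 already has 5, so R3C4 = 2.
2 is placed in row 3, leaving R3C5 = 4.
Column 2 already has 1, which forces R2C2 = 4.
The two cells of cage g must have product 4, which forces R2C3 = 1.
Column 4 already has 2, which forces R2C4 = 5.
4 is placed in column 5, so R2C5 = 2.
5 is placed in column 4, leaving R4C4 = 4.
Column 2 now contains 4, which forces R5C2 = 5.
Row 5 now contains 5, leaving R5C3 = 4.
Row 4 now contains 4, leaving R4C3 = 5.
Filled in: 4 3 2 1 5 / 3 4 1 5 2 / 5 1 3 2 4 / 1 2 5 4 3 / 2 5 4 3 1.

5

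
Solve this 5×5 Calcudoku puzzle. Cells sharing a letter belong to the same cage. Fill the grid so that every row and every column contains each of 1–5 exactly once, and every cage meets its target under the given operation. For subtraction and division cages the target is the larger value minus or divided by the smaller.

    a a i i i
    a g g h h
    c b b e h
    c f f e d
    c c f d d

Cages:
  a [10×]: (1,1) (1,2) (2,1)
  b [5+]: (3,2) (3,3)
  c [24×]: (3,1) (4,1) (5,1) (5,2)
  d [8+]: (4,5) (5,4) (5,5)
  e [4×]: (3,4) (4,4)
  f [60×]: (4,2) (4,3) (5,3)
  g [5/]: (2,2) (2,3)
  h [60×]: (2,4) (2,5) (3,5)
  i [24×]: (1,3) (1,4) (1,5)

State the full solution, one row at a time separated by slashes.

The only place for 2 in row 2 is (2,1).
The 4 cells of cage c must have product 24, leaving (5,2) = 2.
Row 3 needs a 2, and only (3,3) is open for it.
Cage b needs two cells with sum 5, which forces (3,2) = 3.
The only place for 5 in row 3 is (3,5).
In row 4, 2 can only go at (4,5), so (4,5) = 2.
The 3 cells of cage i must have product 24, leaving (1,4) = 2.
Cage d has sum 8, leaving (5,4) = 5.
Cage d has sum 8, leaving (5,5) = 1.
In column 1, 5 can only go at (1,1), so (1,1) = 5.
Row 1 now contains 5; hence (1,2) = 1.
Column 2 already has 1, so (2,2) = 5.
Row 2 now contains 5, leaving (2,3) = 1.
Column 2 now contains 5; hence (4,2) = 4.
Row 4 already has 4, so (4,4) = 1.
Cage c has product 24, leaving (3,1) = 1.
1 is placed in column 4, leaving (3,4) = 4.
Row 4 now contains 1, leaving (4,1) = 3.
Cage f has product 60; hence (4,3) = 5.
Cage c has product 24, leaving (5,1) = 4.
The 3 cells of cage f must have product 60; hence (5,3) = 3.
Column 3 now contains 3, leaving (1,3) = 4.
The 3 cells of cage i must have product 24; hence (1,5) = 3.
Column 4 already has 4, so (2,4) = 3.
Cage h needs product 60, which forces (2,5) = 4.

5 1 4 2 3 / 2 5 1 3 4 / 1 3 2 4 5 / 3 4 5 1 2 / 4 2 3 5 1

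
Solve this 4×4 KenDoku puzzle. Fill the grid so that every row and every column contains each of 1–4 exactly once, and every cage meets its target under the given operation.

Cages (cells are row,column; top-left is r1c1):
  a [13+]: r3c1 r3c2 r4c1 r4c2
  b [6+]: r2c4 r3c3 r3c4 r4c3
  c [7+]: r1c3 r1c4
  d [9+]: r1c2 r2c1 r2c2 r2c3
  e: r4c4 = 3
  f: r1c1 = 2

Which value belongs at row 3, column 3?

F is a freebie, leaving r1c1 = 2.
Cage e is a single given cell, leaving r4c4 = 3.
The two cells of cage c must have sum 7; hence r1c3 = 3.
Column 4 already has 3, leaving r1c4 = 4.
Cage a has sum 13, which forces r3c1 = 3.
The 4 cells of cage a must have sum 13, which forces r3c2 = 4.
3 is placed in row 4, leaving r4c1 = 4.
Cage a has sum 13; hence r4c2 = 2.
2 is placed in row 4, leaving r4c3 = 1.
3 is placed in row 1, leaving r1c2 = 1.
Column 1 already has 4, so r2c1 = 1.
The 4 cells of cage d must have sum 9; hence r2c2 = 3.
Cage d has sum 9, so r2c3 = 4.
The 4 cells of cage b must have sum 6; hence r2c4 = 2.
Column 3 now contains 1, which forces r3c3 = 2.
The 4 cells of cage b must have sum 6, so r3c4 = 1.
Completed grid: 2 1 3 4 / 1 3 4 2 / 3 4 2 1 / 4 2 1 3.

2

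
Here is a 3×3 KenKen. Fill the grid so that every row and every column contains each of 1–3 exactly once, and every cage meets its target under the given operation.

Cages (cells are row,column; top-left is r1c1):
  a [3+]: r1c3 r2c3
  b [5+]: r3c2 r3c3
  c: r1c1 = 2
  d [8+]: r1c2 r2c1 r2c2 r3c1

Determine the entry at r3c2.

Cage c is a single given cell, which forces r1c1 = 2.
Row 1 already has 2, leaving r1c3 = 1.
Column 3 now contains 1, which forces r2c3 = 2.
2 is placed in column 3, leaving r3c3 = 3.
Row 1 now contains 1; hence r1c2 = 3.
Cage d needs sum 8, which forces r2c1 = 3.
The 4 cells of cage d must have sum 8; hence r2c2 = 1.
3 is placed in row 3, so r3c1 = 1.
3 is placed in row 3, so r3c2 = 2.
Completed grid: 2 3 1 / 3 1 2 / 1 2 3.

2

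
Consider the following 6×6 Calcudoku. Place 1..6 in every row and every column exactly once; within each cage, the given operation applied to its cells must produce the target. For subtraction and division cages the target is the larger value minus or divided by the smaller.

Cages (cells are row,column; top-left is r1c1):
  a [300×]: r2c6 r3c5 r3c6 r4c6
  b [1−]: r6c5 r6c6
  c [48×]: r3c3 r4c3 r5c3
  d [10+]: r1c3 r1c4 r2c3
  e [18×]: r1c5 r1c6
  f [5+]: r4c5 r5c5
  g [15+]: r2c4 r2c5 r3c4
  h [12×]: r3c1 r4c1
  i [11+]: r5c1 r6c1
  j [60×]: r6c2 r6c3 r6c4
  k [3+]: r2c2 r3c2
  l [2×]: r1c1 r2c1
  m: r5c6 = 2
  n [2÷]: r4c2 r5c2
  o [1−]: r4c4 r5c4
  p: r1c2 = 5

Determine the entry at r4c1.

3

Cage p is given, leaving r1c2 = 5.
Cage a has product 300, so r3c5 = 5.
Cage m is given, leaving r5c6 = 2.
Row 3 needs a 1, and only r3c2 is open for it.
Column 2 already has 1, which forces r2c2 = 2.
Cage l needs two cells with product 2, which forces r1c1 = 2.
Row 2 now contains 2, which forces r2c1 = 1.
The only place for 2 in row 3 is r3c3.
In row 3, 6 can only go at r3c4, so r3c4 = 6.
In row 4, 1 can only go at r4c5, so r4c5 = 1.
The two cells of cage f must have sum 5, so r5c5 = 4.
The 3 cells of cage g must have sum 15, leaving r2c4 = 3.
Column 5 already has 4, so r2c5 = 6.
The 3 cells of cage c must have product 48, leaving r4c3 = 4.
Row 4 already has 4, which forces r4c4 = 2.
4 is placed in row 5; hence r5c3 = 6.
Cage d has sum 10, so r1c3 = 1.
Cage d has sum 10, leaving r1c4 = 4.
Column 5 now contains 6, which forces r1c5 = 3.
The two cells of cage e must have product 18, leaving r1c6 = 6.
6 is placed in row 2, leaving r2c3 = 5.
Row 2 already has 5, so r2c6 = 4.
Cage h needs two cells with product 12, leaving r3c1 = 4.
4 is placed in column 6, leaving r3c6 = 3.
Row 4 already has 4, so r4c1 = 3.
Cage n's pair has quotient 2, so r4c2 = 6.
Column 6 now contains 3, which forces r4c6 = 5.
6 is placed in row 5; hence r5c1 = 5.
6 is placed in row 5, leaving r5c2 = 3.
Cage o needs two cells with difference 1; hence r5c4 = 1.
The two cells of cage i must have sum 11, which forces r6c1 = 6.
3 is placed in column 2, which forces r6c2 = 4.
5 is placed in column 3, leaving r6c3 = 3.
Column 4 now contains 4; hence r6c4 = 5.
3 is placed in column 5, which forces r6c5 = 2.
Column 6 now contains 3; hence r6c6 = 1.
Completed grid: 2 5 1 4 3 6 / 1 2 5 3 6 4 / 4 1 2 6 5 3 / 3 6 4 2 1 5 / 5 3 6 1 4 2 / 6 4 3 5 2 1.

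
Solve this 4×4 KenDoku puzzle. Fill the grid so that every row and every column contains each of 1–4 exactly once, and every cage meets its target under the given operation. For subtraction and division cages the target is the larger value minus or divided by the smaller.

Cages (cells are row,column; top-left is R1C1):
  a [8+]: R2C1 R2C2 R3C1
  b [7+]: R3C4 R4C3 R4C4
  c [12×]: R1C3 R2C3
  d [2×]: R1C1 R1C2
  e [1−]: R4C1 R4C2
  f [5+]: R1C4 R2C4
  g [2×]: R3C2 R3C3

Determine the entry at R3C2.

Cage b has sum 7; hence R3C4 = 4.
4 is placed in column 4, so R1C4 = 3.
The two cells of cage f must have sum 5, so R2C4 = 2.
Row 3 already has 4; hence R3C1 = 3.
2 is placed in column 4; hence R4C4 = 1.
3 is placed in row 1, so R1C3 = 4.
Row 2 already has 2; hence R2C1 = 1.
The 3 cells of cage a must have sum 8; hence R2C2 = 4.
Cage c's pair has product 12, leaving R2C3 = 3.
The two cells of cage e must have difference 1; hence R4C2 = 3.
1 is placed in row 4, which forces R4C3 = 2.
Column 1 already has 1, which forces R1C1 = 2.
Cage d needs two cells with product 2, which forces R1C2 = 1.
The two cells of cage g must have product 2, leaving R3C2 = 2.
2 is placed in column 3, which forces R3C3 = 1.
Row 4 now contains 2; hence R4C1 = 4.
Completed grid: 2 1 4 3 / 1 4 3 2 / 3 2 1 4 / 4 3 2 1.

2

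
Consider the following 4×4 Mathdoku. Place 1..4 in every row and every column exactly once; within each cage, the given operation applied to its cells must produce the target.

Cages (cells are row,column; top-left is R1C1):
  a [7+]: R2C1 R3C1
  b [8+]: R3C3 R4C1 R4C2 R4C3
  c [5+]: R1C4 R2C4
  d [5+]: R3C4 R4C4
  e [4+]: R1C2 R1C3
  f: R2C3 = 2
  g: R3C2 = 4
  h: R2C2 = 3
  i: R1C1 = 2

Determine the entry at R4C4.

I is a freebie, leaving R1C1 = 2.
H is a freebie, so R2C2 = 3.
Cage f is a single given cell, which forces R2C3 = 2.
Cage g is given; hence R3C2 = 4.
Column 3 already has 2, which forces R3C3 = 1.
3 is placed in column 2, which forces R1C2 = 1.
Column 3 now contains 1; hence R1C3 = 3.
Row 1 already has 1; hence R1C4 = 4.
Row 2 already has 3; hence R2C1 = 4.
Column 4 already has 4, so R2C4 = 1.
4 is placed in row 3; hence R3C1 = 3.
Row 3 now contains 3, so R3C4 = 2.
Cage b needs sum 8; hence R4C1 = 1.
Cage b needs sum 8, so R4C2 = 2.
The 4 cells of cage b must have sum 8, leaving R4C3 = 4.
Column 4 now contains 2; hence R4C4 = 3.
Filled in: 2 1 3 4 / 4 3 2 1 / 3 4 1 2 / 1 2 4 3.

3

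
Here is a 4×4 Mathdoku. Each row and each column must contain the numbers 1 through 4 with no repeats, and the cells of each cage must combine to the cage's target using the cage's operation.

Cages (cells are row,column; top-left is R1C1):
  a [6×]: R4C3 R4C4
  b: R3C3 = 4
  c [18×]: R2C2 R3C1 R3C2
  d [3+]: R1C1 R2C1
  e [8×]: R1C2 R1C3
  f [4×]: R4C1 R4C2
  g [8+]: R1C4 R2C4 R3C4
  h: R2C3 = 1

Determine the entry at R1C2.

4

The 3 cells of cage c must have product 18, so R2C2 = 3.
Cage h is a single given cell, so R2C3 = 1.
1 is placed in row 2, leaving R2C4 = 4.
The 3 cells of cage c must have product 18, so R3C1 = 3.
Cage c needs product 18, so R3C2 = 2.
Cage b is a single given cell, which forces R3C3 = 4.
Row 3 already has 3, leaving R3C4 = 1.
The two cells of cage d must have sum 3, leaving R1C1 = 1.
Column 2 now contains 2, leaving R1C2 = 4.
4 is placed in column 3, so R1C3 = 2.
Column 4 already has 1, so R1C4 = 3.
1 is placed in row 2, so R2C1 = 2.
Column 1 now contains 1, which forces R4C1 = 4.
Column 2 now contains 4, leaving R4C2 = 1.
Column 3 now contains 2; hence R4C3 = 3.
3 is placed in column 4, leaving R4C4 = 2.
Completed grid: 1 4 2 3 / 2 3 1 4 / 3 2 4 1 / 4 1 3 2.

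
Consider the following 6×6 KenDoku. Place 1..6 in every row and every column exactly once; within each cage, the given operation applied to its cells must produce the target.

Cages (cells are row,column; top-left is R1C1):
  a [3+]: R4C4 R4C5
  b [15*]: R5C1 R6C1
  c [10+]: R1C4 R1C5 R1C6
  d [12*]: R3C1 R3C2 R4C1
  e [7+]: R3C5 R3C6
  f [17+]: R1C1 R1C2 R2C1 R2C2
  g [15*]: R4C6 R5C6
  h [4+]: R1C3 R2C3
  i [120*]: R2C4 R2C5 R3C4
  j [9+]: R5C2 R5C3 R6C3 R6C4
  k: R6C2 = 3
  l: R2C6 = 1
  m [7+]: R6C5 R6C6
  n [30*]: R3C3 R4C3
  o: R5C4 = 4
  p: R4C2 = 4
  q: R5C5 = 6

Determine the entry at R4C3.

Cage l is a single given cell, which forces R2C6 = 1.
P is a freebie, leaving R4C2 = 4.
Cage o is a single given cell, which forces R5C4 = 4.
Q is a freebie, so R5C5 = 6.
Cage k is given, which forces R6C2 = 3.
Cage h's pair has sum 4; hence R1C3 = 1.
1 is placed in row 2; hence R2C3 = 3.
Cage i has product 120, leaving R2C5 = 4.
Cage b needs two cells with product 15, leaving R5C1 = 3.
3 is placed in row 5, so R5C6 = 5.
3 is placed in row 6, leaving R6C1 = 5.
Cage f needs sum 17, leaving R1C1 = 4.
Column 6 already has 5, so R4C6 = 3.
Cage j has sum 9; hence R5C2 = 1.
Row 5 now contains 5, so R5C3 = 2.
The 4 cells of cage j must have sum 9, leaving R6C3 = 4.
Cage j needs sum 9, so R6C4 = 2.
The two cells of cage m must have sum 7; hence R6C5 = 1.
Cage m's pair has sum 7; hence R6C6 = 6.
Column 6 already has 3, which forces R1C6 = 2.
Column 6 now contains 2, which forces R3C6 = 4.
Column 4 now contains 2, which forces R4C4 = 1.
Column 5 already has 1; hence R4C5 = 2.
Cage d has product 12, leaving R3C1 = 1.
Cage d needs product 12, leaving R3C2 = 2.
Cage e's pair has sum 7; hence R3C5 = 3.
Row 4 already has 2, leaving R4C1 = 6.
Row 4 already has 6, leaving R4C3 = 5.
Cage c has sum 10, so R1C4 = 3.
Column 5 already has 3, leaving R1C5 = 5.
Column 1 now contains 6, which forces R2C1 = 2.
Column 3 now contains 5, so R3C3 = 6.
Row 3 now contains 6, leaving R3C4 = 5.
Row 1 now contains 5, which forces R1C2 = 6.
Cage f has sum 17, leaving R2C2 = 5.
Column 4 already has 5; hence R2C4 = 6.
The full grid is 4 6 1 3 5 2 / 2 5 3 6 4 1 / 1 2 6 5 3 4 / 6 4 5 1 2 3 / 3 1 2 4 6 5 / 5 3 4 2 1 6.

5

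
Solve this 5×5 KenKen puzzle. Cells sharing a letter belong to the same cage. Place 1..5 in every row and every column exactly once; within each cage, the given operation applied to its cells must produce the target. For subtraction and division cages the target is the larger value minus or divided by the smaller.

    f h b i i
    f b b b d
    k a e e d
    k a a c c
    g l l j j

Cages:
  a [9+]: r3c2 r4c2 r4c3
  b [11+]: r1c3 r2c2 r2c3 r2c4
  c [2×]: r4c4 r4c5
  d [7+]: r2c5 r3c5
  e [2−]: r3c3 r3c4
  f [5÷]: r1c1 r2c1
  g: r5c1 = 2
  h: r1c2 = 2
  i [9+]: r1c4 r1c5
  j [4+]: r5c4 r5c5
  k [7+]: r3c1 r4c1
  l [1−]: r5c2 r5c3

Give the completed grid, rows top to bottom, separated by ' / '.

Cage h is a single given cell, which forces r1c2 = 2.
G is a freebie, so r5c1 = 2.
The only place for 3 in row 1 is r1c3.
Row 1 needs a 1, and only r1c1 is open for it.
Column 1 already has 1, so r2c1 = 5.
In row 2, 2 can only go at r2c5, so r2c5 = 2.
The two cells of cage d must have sum 7, which forces r3c5 = 5.
The two cells of cage c must have product 2, so r4c4 = 2.
Column 5 now contains 2, so r4c5 = 1.
Column 5 already has 1, leaving r5c5 = 3.
The two cells of cage i must have sum 9, so r1c4 = 5.
Column 5 now contains 5; hence r1c5 = 4.
The 3 cells of cage a must have sum 9, so r3c2 = 1.
Row 3 now contains 1; hence r3c3 = 2.
Cage a needs sum 9; hence r4c2 = 3.
Cage a has sum 9, which forces r4c3 = 5.
Column 3 now contains 5, which forces r5c3 = 4.
Row 5 already has 3, so r5c4 = 1.
3 is placed in column 2, so r2c2 = 4.
Column 3 already has 4, leaving r2c3 = 1.
Cage b needs sum 11, so r2c4 = 3.
Cage k's pair has sum 7, which forces r3c1 = 3.
Cage e's pair has difference 2, leaving r3c4 = 4.
Row 4 now contains 3; hence r4c1 = 4.
Row 5 already has 4, which forces r5c2 = 5.

1 2 3 5 4 / 5 4 1 3 2 / 3 1 2 4 5 / 4 3 5 2 1 / 2 5 4 1 3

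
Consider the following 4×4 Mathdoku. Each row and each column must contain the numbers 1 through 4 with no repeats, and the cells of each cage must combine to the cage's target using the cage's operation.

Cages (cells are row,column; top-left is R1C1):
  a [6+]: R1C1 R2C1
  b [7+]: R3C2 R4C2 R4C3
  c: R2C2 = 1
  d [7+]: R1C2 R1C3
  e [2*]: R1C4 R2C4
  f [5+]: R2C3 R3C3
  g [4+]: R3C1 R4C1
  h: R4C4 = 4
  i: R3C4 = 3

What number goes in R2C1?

4

Cage c is given, leaving R2C2 = 1.
Row 2 now contains 1; hence R2C4 = 2.
Cage i is given, which forces R3C4 = 3.
Cage h is given; hence R4C4 = 4.
Cage a's pair has sum 6, leaving R1C1 = 2.
Column 4 already has 2; hence R1C4 = 1.
Row 2 now contains 2, leaving R2C1 = 4.
4 is placed in row 2; hence R2C3 = 3.
3 is placed in row 3, leaving R3C1 = 1.
Row 3 now contains 1; hence R3C3 = 2.
Cage g's pair has sum 4, which forces R4C1 = 3.
Row 4 now contains 3; hence R4C2 = 2.
2 is placed in column 3, so R4C3 = 1.
Cage d needs two cells with sum 7; hence R1C2 = 3.
Column 3 already has 3, leaving R1C3 = 4.
Row 3 now contains 2, so R3C2 = 4.
The full grid is 2 3 4 1 / 4 1 3 2 / 1 4 2 3 / 3 2 1 4.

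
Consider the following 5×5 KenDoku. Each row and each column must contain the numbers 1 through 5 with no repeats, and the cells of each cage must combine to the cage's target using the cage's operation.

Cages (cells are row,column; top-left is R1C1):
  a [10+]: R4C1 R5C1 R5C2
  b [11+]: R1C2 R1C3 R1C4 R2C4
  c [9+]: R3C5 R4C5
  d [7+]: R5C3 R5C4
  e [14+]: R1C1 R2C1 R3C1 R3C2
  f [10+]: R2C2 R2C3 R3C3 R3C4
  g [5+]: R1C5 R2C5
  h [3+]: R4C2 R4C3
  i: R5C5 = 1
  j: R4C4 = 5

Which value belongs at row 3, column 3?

2

J is a freebie, so R4C4 = 5.
5 is placed in row 4; hence R4C5 = 4.
Cage i is given, which forces R5C5 = 1.
4 is placed in column 5, so R3C5 = 5.
In row 4, 3 can only go at R4C1, so R4C1 = 3.
In column 1, 1 can only go at R3C1, so R3C1 = 1.
The 4 cells of cage e must have sum 14, so R3C2 = 4.
The only place for 5 in row 2 is R2C1.
5 is placed in column 1, leaving R1C1 = 4.
Column 1 now contains 4, leaving R5C1 = 2.
Cage a needs sum 10; hence R5C2 = 5.
The 4 cells of cage b must have sum 11; hence R1C3 = 5.
The only place for 4 in row 2 is R2C3.
The 4 cells of cage f must have sum 10, leaving R2C2 = 1.
Column 2 already has 1, leaving R4C2 = 2.
Row 4 already has 2; hence R4C3 = 1.
Column 3 already has 4; hence R5C3 = 3.
The two cells of cage d must have sum 7, leaving R5C4 = 4.
2 is placed in column 2; hence R1C2 = 3.
The 4 cells of cage b must have sum 11, which forces R1C4 = 1.
Row 1 now contains 3; hence R1C5 = 2.
Cage b has sum 11, so R2C4 = 2.
Column 5 now contains 2, leaving R2C5 = 3.
Column 3 already has 3, which forces R3C3 = 2.
Cage f needs sum 10; hence R3C4 = 3.
The full grid is 4 3 5 1 2 / 5 1 4 2 3 / 1 4 2 3 5 / 3 2 1 5 4 / 2 5 3 4 1.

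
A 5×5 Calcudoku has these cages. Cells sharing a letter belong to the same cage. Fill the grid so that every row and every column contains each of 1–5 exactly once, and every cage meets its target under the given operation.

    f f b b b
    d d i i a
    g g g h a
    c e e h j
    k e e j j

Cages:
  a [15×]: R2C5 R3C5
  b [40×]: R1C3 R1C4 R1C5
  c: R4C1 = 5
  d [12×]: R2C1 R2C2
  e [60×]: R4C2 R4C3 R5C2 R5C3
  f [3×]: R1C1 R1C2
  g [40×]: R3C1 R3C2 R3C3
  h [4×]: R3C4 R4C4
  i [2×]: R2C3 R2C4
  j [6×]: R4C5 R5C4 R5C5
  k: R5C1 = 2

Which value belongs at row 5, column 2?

5

Cage c is a single given cell, so R4C1 = 5.
Cage k is a single given cell, which forces R5C1 = 2.
Column 1 already has 2; hence R3C1 = 4.
4 is placed in row 3, so R3C4 = 1.
1 is placed in column 4; hence R4C4 = 4.
Cage j needs product 6, leaving R4C5 = 2.
1 is placed in column 4, so R5C4 = 3.
Row 5 already has 3, leaving R5C5 = 1.
Column 1 already has 4, leaving R2C1 = 3.
Cage d's pair has product 12; hence R2C2 = 4.
Cage i needs two cells with product 2, leaving R2C3 = 1.
1 is placed in column 4, leaving R2C4 = 2.
3 is placed in row 2, which forces R2C5 = 5.
Column 5 already has 5, so R3C5 = 3.
1 is placed in column 3, so R4C3 = 3.
Column 2 now contains 4, which forces R5C2 = 5.
Row 5 already has 5, which forces R5C3 = 4.
Column 1 now contains 3, which forces R1C1 = 1.
Cage f's pair has product 3, leaving R1C2 = 3.
Cage b has product 40, which forces R1C3 = 2.
Column 4 already has 2, so R1C4 = 5.
Column 5 already has 5, leaving R1C5 = 4.
Column 2 already has 5; hence R3C2 = 2.
The 3 cells of cage g must have product 40, so R3C3 = 5.
Row 4 already has 3, so R4C2 = 1.
Completed grid: 1 3 2 5 4 / 3 4 1 2 5 / 4 2 5 1 3 / 5 1 3 4 2 / 2 5 4 3 1.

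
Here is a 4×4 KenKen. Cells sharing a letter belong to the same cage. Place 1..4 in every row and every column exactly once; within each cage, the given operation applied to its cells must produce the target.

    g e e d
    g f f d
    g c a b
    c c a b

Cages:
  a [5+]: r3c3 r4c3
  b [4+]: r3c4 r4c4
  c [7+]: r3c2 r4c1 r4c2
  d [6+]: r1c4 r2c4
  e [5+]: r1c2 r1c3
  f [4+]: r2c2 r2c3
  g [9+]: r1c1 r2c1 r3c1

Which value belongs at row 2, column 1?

In column 1, 1 can only go at r4c1, so r4c1 = 1.
Cage b's pair has sum 4, so r3c4 = 1.
Row 4 already has 1, leaving r4c4 = 3.
Cage a's pair has sum 5, so r3c3 = 3.
Cage a's pair has sum 5; hence r4c3 = 2.
Cage f needs two cells with sum 4, so r2c2 = 3.
3 is placed in column 3, leaving r2c3 = 1.
Cage c has sum 7, leaving r3c2 = 2.
Row 4 now contains 2; hence r4c2 = 4.
Cage g needs sum 9, leaving r1c1 = 3.
Column 2 already has 4; hence r1c2 = 1.
Column 3 already has 1, which forces r1c3 = 4.
Row 1 already has 4, so r1c4 = 2.
Cage g needs sum 9, so r2c1 = 2.
Column 4 now contains 2, so r2c4 = 4.
2 is placed in row 3; hence r3c1 = 4.
Completed grid: 3 1 4 2 / 2 3 1 4 / 4 2 3 1 / 1 4 2 3.

2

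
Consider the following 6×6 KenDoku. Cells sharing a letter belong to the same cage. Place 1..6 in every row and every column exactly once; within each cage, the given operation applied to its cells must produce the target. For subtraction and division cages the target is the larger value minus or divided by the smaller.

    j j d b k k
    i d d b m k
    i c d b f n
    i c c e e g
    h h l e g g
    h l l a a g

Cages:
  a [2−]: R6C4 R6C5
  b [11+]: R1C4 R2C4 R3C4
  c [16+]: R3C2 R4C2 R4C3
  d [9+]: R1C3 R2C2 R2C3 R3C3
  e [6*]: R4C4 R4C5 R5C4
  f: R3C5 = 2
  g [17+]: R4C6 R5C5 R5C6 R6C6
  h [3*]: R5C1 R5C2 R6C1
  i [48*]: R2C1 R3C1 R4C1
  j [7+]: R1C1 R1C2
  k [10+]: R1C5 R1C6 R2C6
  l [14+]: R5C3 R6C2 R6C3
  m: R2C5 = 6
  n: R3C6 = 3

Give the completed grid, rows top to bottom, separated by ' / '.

Cage m is given, so R2C5 = 6.
F is a freebie, so R3C5 = 2.
Cage n is a single given cell; hence R3C6 = 3.
Cage h has product 3; hence R5C1 = 3.
The 3 cells of cage h must have product 3, so R5C2 = 1.
Row 5 now contains 1, so R5C4 = 2.
The 3 cells of cage h must have product 3, leaving R6C1 = 1.
In row 2, 3 can only go at R2C2, so R2C2 = 3.
Cage d has sum 9, which forces R1C3 = 3.
Cage d has sum 9, which forces R2C3 = 2.
Cage d has sum 9; hence R3C3 = 1.
Row 2 already has 2, which forces R2C1 = 4.
Row 2 now contains 4, so R2C4 = 1.
1 is placed in row 2; hence R2C6 = 5.
The 3 cells of cage i must have product 48; hence R3C1 = 6.
6 is placed in row 3; hence R3C2 = 5.
6 is placed in row 3, which forces R3C4 = 4.
Cage i has product 48, so R4C1 = 2.
Column 4 already has 1; hence R4C4 = 3.
Row 4 already has 3; hence R4C5 = 1.
Column 2 already has 5, which forces R6C2 = 4.
4 is placed in row 6; hence R6C3 = 6.
Row 6 now contains 6; hence R6C4 = 5.
Row 6 already has 5; hence R6C5 = 3.
Row 6 now contains 6; hence R6C6 = 2.
Column 1 already has 2; hence R1C1 = 5.
Column 2 already has 5, leaving R1C2 = 2.
4 is placed in column 4, leaving R1C4 = 6.
Cage k has sum 10, which forces R1C5 = 4.
Cage k has sum 10, leaving R1C6 = 1.
Column 2 already has 4, leaving R4C2 = 6.
6 is placed in column 3, which forces R4C3 = 5.
Row 4 already has 6, leaving R4C6 = 4.
The 3 cells of cage l must have sum 14, which forces R5C3 = 4.
The 4 cells of cage g must have sum 17, so R5C5 = 5.
4 is placed in column 6, which forces R5C6 = 6.

5 2 3 6 4 1 / 4 3 2 1 6 5 / 6 5 1 4 2 3 / 2 6 5 3 1 4 / 3 1 4 2 5 6 / 1 4 6 5 3 2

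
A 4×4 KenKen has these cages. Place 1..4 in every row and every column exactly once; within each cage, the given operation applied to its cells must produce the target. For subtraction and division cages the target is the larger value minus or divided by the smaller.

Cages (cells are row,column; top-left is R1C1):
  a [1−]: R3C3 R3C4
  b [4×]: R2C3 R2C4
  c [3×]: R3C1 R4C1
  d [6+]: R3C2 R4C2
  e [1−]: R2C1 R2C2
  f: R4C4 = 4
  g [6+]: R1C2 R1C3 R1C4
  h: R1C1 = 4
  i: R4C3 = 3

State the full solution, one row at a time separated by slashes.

4 1 2 3 / 2 3 4 1 / 3 4 1 2 / 1 2 3 4

H is a freebie; hence R1C1 = 4.
Cage i is given; hence R4C3 = 3.
Cage f is a single given cell; hence R4C4 = 4.
The two cells of cage b must have product 4; hence R2C3 = 4.
4 is placed in column 4; hence R2C4 = 1.
Cage c's pair has product 3, which forces R3C1 = 3.
Cage d needs two cells with sum 6, so R3C2 = 4.
Row 3 already has 3, leaving R3C4 = 2.
Row 4 now contains 3, which forces R4C1 = 1.
Row 4 already has 4, which forces R4C2 = 2.
Cage g needs sum 6; hence R1C2 = 1.
Cage g has sum 6; hence R1C3 = 2.
Column 4 already has 2, which forces R1C4 = 3.
Column 1 now contains 3, so R2C1 = 2.
Column 2 now contains 2, so R2C2 = 3.
Row 3 already has 2, which forces R3C3 = 1.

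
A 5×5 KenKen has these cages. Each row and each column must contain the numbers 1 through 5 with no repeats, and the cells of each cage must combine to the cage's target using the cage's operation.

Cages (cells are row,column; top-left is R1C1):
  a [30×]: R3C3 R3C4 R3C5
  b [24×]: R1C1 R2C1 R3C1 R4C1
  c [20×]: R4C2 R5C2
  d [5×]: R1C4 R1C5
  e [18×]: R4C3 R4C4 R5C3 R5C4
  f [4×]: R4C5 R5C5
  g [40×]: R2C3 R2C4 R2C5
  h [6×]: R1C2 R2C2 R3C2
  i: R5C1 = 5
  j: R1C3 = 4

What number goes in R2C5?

Cage j is given, leaving R1C3 = 4.
Cage i is a single given cell, so R5C1 = 5.
Row 5 now contains 5, so R5C2 = 4.
4 is placed in row 5; hence R5C5 = 1.
The two cells of cage d must have product 5, which forces R1C4 = 1.
Column 5 already has 1; hence R1C5 = 5.
Column 2 already has 4; hence R4C2 = 5.
1 is placed in column 4; hence R4C4 = 3.
Column 5 already has 1, so R4C5 = 4.
Column 4 already has 3, which forces R5C4 = 2.
Cage g needs product 40, leaving R2C3 = 5.
Cage g needs product 40, leaving R2C4 = 4.
4 is placed in column 5, which forces R2C5 = 2.
Column 4 already has 2, so R3C4 = 5.
Column 5 now contains 2; hence R3C5 = 3.
Row 4 already has 3, leaving R4C3 = 1.
Row 5 now contains 2; hence R5C3 = 3.
The 4 cells of cage b must have product 24; hence R1C1 = 3.
Row 1 now contains 3; hence R1C2 = 2.
The 4 cells of cage b must have product 24, which forces R2C1 = 1.
Row 2 now contains 1; hence R2C2 = 3.
Cage b has product 24; hence R3C1 = 4.
Column 2 already has 2, leaving R3C2 = 1.
Row 3 now contains 3, so R3C3 = 2.
1 is placed in row 4, so R4C1 = 2.
Completed grid: 3 2 4 1 5 / 1 3 5 4 2 / 4 1 2 5 3 / 2 5 1 3 4 / 5 4 3 2 1.

2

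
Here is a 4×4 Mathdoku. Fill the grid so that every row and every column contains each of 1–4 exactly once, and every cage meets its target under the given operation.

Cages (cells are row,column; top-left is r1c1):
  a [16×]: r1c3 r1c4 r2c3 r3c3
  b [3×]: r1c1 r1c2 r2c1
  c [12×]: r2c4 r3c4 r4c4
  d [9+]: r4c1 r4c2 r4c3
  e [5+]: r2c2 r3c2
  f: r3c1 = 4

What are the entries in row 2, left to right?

1 3 2 4

The 3 cells of cage b must have product 3, so r1c1 = 3.
Cage b has product 3, so r1c2 = 1.
1 is placed in row 1, so r1c3 = 4.
The 4 cells of cage a must have product 16; hence r1c4 = 2.
The 3 cells of cage b must have product 3, which forces r2c1 = 1.
1 is placed in row 2, which forces r2c3 = 2.
F is a freebie; hence r3c1 = 4.
Column 3 now contains 2, which forces r3c3 = 1.
1 is placed in row 3, leaving r3c4 = 3.
4 is placed in column 1, which forces r4c1 = 2.
Column 3 now contains 2, leaving r4c3 = 3.
The two cells of cage e must have sum 5, so r2c2 = 3.
Column 4 now contains 3, which forces r2c4 = 4.
Row 3 now contains 3, so r3c2 = 2.
Row 4 already has 3, so r4c2 = 4.
The 3 cells of cage c must have product 12; hence r4c4 = 1.
Filled in: 3 1 4 2 / 1 3 2 4 / 4 2 1 3 / 2 4 3 1.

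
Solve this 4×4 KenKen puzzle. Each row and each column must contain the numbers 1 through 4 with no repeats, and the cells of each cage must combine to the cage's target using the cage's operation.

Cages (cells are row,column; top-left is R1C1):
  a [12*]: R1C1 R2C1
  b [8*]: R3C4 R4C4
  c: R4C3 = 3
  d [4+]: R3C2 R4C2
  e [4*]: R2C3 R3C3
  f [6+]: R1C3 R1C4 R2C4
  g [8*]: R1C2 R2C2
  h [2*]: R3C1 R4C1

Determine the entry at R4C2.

Cage c is a single given cell, leaving R4C3 = 3.
Cage d's pair has sum 4, leaving R3C2 = 3.
Row 4 already has 3, which forces R4C2 = 1.
Cage h needs two cells with product 2, leaving R3C1 = 1.
Row 3 already has 1, so R3C3 = 4.
Row 3 already has 4, leaving R3C4 = 2.
Row 4 now contains 1, leaving R4C1 = 2.
Column 4 already has 2, leaving R4C4 = 4.
Cage f needs sum 6, which forces R1C3 = 2.
Column 3 already has 4, which forces R2C3 = 1.
1 is placed in row 2; hence R2C4 = 3.
Cage a's pair has product 12, so R1C1 = 3.
Row 1 now contains 2, so R1C2 = 4.
Column 4 already has 3, which forces R1C4 = 1.
Row 2 now contains 3; hence R2C1 = 4.
Cage g's pair has product 8, which forces R2C2 = 2.
The full grid is 3 4 2 1 / 4 2 1 3 / 1 3 4 2 / 2 1 3 4.

1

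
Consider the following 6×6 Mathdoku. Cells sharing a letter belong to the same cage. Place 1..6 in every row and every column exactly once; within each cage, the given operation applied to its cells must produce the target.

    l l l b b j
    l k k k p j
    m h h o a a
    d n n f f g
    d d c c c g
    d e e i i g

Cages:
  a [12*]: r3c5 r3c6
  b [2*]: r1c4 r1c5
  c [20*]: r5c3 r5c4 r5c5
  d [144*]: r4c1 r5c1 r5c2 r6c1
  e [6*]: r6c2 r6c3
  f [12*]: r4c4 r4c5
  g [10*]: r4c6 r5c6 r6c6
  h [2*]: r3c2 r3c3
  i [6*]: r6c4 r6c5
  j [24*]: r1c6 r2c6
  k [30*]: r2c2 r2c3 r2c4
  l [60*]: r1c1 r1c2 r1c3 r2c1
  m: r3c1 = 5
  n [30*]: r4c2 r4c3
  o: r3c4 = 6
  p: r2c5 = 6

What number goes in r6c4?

Cage p is a single given cell, so r2c5 = 6.
Row 2 already has 6, which forces r2c6 = 4.
Cage m is a single given cell, leaving r3c1 = 5.
Cage o is given; hence r3c4 = 6.
4 is placed in column 6; hence r1c6 = 6.
The two cells of cage a must have product 12, so r3c5 = 4.
The two cells of cage a must have product 12; hence r3c6 = 3.
Column 5 already has 4, leaving r4c5 = 3.
3 is placed in column 5, leaving r6c5 = 2.
Cage b's pair has product 2, so r1c4 = 2.
2 is placed in column 5, leaving r1c5 = 1.
3 is placed in row 4, which forces r4c4 = 4.
1 is placed in column 5, which forces r5c5 = 5.
Row 6 now contains 2, so r6c4 = 3.
Cage l needs product 60, leaving r2c1 = 1.
Column 4 now contains 3, leaving r2c4 = 5.
Cage c needs product 20; hence r5c3 = 4.
Row 5 already has 5, so r5c4 = 1.
1 is placed in row 5; hence r5c6 = 2.
The 4 cells of cage d must have product 144, so r4c1 = 2.
Cage d has product 144, leaving r6c1 = 4.
4 is placed in column 1, leaving r1c1 = 3.
Cage l needs product 60; hence r1c2 = 4.
The 4 cells of cage l must have product 60; hence r1c3 = 5.
Column 3 already has 5, leaving r4c3 = 6.
3 is placed in column 1, which forces r5c1 = 6.
6 is placed in row 5, so r5c2 = 3.
Column 3 already has 6, so r6c3 = 1.
Row 6 now contains 1; hence r6c6 = 5.
3 is placed in column 2, which forces r2c2 = 2.
Cage k needs product 30, so r2c3 = 3.
The two cells of cage h must have product 2, which forces r3c2 = 1.
Column 3 already has 1; hence r3c3 = 2.
6 is placed in row 4; hence r4c2 = 5.
Column 6 already has 5, which forces r4c6 = 1.
Row 6 now contains 1, so r6c2 = 6.
Filled in: 3 4 5 2 1 6 / 1 2 3 5 6 4 / 5 1 2 6 4 3 / 2 5 6 4 3 1 / 6 3 4 1 5 2 / 4 6 1 3 2 5.

3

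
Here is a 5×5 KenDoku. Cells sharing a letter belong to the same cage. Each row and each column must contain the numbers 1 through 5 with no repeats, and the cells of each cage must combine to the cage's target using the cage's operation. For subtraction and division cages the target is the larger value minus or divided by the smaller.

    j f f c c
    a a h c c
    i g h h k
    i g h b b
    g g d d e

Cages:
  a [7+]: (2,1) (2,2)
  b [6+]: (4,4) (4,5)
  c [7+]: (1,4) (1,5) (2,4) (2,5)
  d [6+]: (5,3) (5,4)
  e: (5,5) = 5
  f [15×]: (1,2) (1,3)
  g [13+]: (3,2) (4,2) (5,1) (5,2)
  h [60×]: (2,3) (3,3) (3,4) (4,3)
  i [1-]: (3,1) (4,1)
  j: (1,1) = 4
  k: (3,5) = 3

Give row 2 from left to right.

Cage j is given, leaving (1,1) = 4.
Cage k is given, leaving (3,5) = 3.
Cage e is given, which forces (5,5) = 5.
The only place for 2 in row 1 is (1,5).
Cage c needs sum 7, which forces (1,4) = 1.
The 4 cells of cage c must have sum 7, leaving (2,4) = 3.
Column 5 now contains 2; hence (2,5) = 1.
Column 5 already has 1, so (4,5) = 4.
The 4 cells of cage h must have product 60, which forces (4,3) = 3.
The two cells of cage b must have sum 6, so (4,4) = 2.
2 is placed in column 4, so (5,4) = 4.
Cage f's pair has product 15, so (1,2) = 3.
Column 3 now contains 3, leaving (1,3) = 5.
Cage h has product 60, which forces (2,3) = 4.
The two cells of cage i must have difference 1, which forces (3,1) = 2.
Cage g has sum 13; hence (3,2) = 4.
Cage h has product 60; hence (3,3) = 1.
Column 4 already has 4, leaving (3,4) = 5.
2 is placed in row 4, leaving (4,1) = 1.
Cage g has sum 13, so (4,2) = 5.
Column 1 already has 1, leaving (5,1) = 3.
Column 2 now contains 3, which forces (5,2) = 1.
Row 5 already has 4, so (5,3) = 2.
2 is placed in column 1, leaving (2,1) = 5.
Column 2 now contains 5; hence (2,2) = 2.
The full grid is 4 3 5 1 2 / 5 2 4 3 1 / 2 4 1 5 3 / 1 5 3 2 4 / 3 1 2 4 5.

5 2 4 3 1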